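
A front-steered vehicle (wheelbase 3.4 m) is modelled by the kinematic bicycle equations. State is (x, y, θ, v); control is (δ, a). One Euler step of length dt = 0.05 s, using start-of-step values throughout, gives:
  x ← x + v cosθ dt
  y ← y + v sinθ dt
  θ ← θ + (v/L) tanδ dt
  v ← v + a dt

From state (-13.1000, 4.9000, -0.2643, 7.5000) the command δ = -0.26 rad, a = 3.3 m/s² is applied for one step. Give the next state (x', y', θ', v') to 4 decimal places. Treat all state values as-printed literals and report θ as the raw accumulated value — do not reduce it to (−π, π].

(-12.7380, 4.8020, -0.2936, 7.6650)

x' = -13.1000 + 7.5000·cos(-0.2643)·0.05 = -12.7380
y' = 4.9000 + 7.5000·sin(-0.2643)·0.05 = 4.8020
θ' = -0.2643 + (7.5000/3.4)·tan(-0.26)·0.05 = -0.2936
v' = 7.5000 + 3.3000·0.05 = 7.6650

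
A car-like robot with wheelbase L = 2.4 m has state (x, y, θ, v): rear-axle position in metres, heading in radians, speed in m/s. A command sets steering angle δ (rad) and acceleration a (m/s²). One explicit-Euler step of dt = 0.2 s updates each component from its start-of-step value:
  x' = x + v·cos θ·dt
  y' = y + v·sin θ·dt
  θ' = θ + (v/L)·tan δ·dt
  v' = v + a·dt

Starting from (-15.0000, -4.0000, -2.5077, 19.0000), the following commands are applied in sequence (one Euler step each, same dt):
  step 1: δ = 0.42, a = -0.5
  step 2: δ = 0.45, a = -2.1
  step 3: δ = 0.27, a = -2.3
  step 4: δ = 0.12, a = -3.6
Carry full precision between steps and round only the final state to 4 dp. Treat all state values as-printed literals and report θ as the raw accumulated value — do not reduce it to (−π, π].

after step 1 (δ=0.42, a=-0.5): (-18.061767, -6.250685, -1.800627, 18.900000)
after step 2 (δ=0.45, a=-2.1): (-18.922898, -9.931291, -1.039815, 18.480000)
after step 3 (δ=0.27, a=-2.3): (-17.051318, -13.118390, -0.613608, 18.020000)
after step 4 (δ=0.12, a=-3.6): (-14.104774, -15.193648, -0.432538, 17.300000)

(-14.1048, -15.1936, -0.4325, 17.3000)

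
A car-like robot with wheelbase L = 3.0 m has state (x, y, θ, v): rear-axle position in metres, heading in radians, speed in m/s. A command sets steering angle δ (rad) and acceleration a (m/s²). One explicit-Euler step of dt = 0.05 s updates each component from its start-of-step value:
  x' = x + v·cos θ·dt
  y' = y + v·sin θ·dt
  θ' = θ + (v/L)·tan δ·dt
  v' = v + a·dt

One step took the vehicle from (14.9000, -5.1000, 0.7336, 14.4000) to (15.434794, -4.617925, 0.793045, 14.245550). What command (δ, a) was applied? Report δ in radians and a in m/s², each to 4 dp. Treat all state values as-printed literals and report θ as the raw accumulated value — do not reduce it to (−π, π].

δ = 0.2428, a = -3.0890

a = (v'−v)/dt = (-0.154450)/0.05 = -3.0890
Δθ = θ'−θ = 0.059445;  (v·dt/L) = 14.4000·0.05/3.0 = 0.240000
tan δ = Δθ·L/(v·dt) = 0.247687  →  δ = 0.2428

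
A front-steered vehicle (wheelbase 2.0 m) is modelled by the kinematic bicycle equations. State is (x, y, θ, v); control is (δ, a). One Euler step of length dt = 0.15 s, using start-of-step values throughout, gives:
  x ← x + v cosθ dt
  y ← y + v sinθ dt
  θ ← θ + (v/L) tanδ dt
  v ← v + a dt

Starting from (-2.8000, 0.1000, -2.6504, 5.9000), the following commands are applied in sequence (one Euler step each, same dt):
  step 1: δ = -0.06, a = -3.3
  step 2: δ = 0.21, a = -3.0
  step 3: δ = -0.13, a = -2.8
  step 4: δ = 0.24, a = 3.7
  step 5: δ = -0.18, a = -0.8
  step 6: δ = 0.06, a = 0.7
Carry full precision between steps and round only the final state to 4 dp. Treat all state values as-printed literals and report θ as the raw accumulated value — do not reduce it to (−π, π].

(-6.8192, -2.1874, -2.6030, 5.0750)

after step 1 (δ=-0.06, a=-3.3): (-3.580367, -0.317435, -2.676982, 5.405000)
after step 2 (δ=0.21, a=-3.0): (-4.305175, -0.680712, -2.590579, 4.955000)
after step 3 (δ=-0.13, a=-2.8): (-4.938419, -1.069841, -2.639165, 4.535000)
after step 4 (δ=0.24, a=3.7): (-5.534601, -1.397419, -2.555930, 5.090000)
after step 5 (δ=-0.18, a=-0.8): (-6.170861, -1.819444, -2.625397, 4.970000)
after step 6 (δ=0.06, a=0.7): (-6.819225, -2.187404, -2.603005, 5.075000)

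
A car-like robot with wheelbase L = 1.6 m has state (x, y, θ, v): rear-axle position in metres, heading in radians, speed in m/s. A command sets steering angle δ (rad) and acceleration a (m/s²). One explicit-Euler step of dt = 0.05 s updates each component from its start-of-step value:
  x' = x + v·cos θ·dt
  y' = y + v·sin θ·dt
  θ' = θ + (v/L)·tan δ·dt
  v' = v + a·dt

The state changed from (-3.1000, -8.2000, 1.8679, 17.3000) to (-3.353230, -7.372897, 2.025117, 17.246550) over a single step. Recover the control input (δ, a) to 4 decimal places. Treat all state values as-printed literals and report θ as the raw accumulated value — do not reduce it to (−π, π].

δ = 0.2830, a = -1.0690

a = (v'−v)/dt = (-0.053450)/0.05 = -1.0690
Δθ = θ'−θ = 0.157217;  (v·dt/L) = 17.3000·0.05/1.6 = 0.540625
tan δ = Δθ·L/(v·dt) = 0.290806  →  δ = 0.2830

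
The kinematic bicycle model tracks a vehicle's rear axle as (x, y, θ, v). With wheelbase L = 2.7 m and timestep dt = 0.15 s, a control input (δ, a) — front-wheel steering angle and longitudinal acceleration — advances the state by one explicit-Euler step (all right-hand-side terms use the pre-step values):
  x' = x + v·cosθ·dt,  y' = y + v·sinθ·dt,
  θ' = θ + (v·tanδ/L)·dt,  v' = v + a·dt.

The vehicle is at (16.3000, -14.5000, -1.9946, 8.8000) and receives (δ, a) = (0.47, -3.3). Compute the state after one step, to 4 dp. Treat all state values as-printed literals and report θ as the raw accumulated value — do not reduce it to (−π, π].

x' = 16.3000 + 8.8000·cos(-1.9946)·0.15 = 15.7572
y' = -14.5000 + 8.8000·sin(-1.9946)·0.15 = -15.7032
θ' = -1.9946 + (8.8000/2.7)·tan(0.47)·0.15 = -1.7463
v' = 8.8000 − 3.3000·0.15 = 8.3050

(15.7572, -15.7032, -1.7463, 8.3050)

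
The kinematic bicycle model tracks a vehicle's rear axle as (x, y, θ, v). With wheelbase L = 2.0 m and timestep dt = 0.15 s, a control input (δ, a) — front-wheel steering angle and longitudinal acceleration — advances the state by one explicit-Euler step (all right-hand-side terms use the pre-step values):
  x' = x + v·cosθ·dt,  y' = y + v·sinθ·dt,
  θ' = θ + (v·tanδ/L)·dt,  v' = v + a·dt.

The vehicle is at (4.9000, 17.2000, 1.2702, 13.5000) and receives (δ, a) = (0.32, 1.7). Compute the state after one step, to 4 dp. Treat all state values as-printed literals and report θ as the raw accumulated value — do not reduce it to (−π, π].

(5.4996, 19.1342, 1.6057, 13.7550)

x' = 4.9000 + 13.5000·cos(1.2702)·0.15 = 5.4996
y' = 17.2000 + 13.5000·sin(1.2702)·0.15 = 19.1342
θ' = 1.2702 + (13.5000/2.0)·tan(0.32)·0.15 = 1.6057
v' = 13.5000 + 1.7000·0.15 = 13.7550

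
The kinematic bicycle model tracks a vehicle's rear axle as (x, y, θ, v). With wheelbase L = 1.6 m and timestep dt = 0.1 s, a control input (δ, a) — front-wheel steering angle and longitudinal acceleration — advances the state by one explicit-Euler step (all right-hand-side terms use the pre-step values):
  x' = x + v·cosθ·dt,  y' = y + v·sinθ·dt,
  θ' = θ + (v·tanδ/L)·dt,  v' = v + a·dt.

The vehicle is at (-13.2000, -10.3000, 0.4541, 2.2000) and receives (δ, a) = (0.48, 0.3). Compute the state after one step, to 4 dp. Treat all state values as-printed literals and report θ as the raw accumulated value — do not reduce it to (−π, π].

(-13.0023, -10.2035, 0.5257, 2.2300)

x' = -13.2000 + 2.2000·cos(0.4541)·0.1 = -13.0023
y' = -10.3000 + 2.2000·sin(0.4541)·0.1 = -10.2035
θ' = 0.4541 + (2.2000/1.6)·tan(0.48)·0.1 = 0.5257
v' = 2.2000 + 0.3000·0.1 = 2.2300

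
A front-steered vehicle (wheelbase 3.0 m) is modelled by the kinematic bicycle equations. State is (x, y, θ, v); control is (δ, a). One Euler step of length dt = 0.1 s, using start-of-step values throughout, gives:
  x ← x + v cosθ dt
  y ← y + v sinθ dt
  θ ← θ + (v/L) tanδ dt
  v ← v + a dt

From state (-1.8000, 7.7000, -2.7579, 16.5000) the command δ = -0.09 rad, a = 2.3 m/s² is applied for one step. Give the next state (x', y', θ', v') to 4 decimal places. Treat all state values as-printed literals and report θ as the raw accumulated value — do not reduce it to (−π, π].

x' = -1.8000 + 16.5000·cos(-2.7579)·0.1 = -3.3300
y' = 7.7000 + 16.5000·sin(-2.7579)·0.1 = 7.0823
θ' = -2.7579 + (16.5000/3.0)·tan(-0.09)·0.1 = -2.8075
v' = 16.5000 + 2.3000·0.1 = 16.7300

(-3.3300, 7.0823, -2.8075, 16.7300)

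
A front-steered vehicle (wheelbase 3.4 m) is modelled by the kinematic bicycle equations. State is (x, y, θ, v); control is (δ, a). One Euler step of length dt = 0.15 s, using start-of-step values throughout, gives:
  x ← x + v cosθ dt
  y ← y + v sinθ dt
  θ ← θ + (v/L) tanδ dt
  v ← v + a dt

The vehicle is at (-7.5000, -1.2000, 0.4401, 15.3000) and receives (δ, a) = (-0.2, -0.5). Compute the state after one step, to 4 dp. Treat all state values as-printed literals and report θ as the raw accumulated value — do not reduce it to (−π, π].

x' = -7.5000 + 15.3000·cos(0.4401)·0.15 = -5.4237
y' = -1.2000 + 15.3000·sin(0.4401)·0.15 = -0.2223
θ' = 0.4401 + (15.3000/3.4)·tan(-0.2)·0.15 = 0.3033
v' = 15.3000 − 0.5000·0.15 = 15.2250

(-5.4237, -0.2223, 0.3033, 15.2250)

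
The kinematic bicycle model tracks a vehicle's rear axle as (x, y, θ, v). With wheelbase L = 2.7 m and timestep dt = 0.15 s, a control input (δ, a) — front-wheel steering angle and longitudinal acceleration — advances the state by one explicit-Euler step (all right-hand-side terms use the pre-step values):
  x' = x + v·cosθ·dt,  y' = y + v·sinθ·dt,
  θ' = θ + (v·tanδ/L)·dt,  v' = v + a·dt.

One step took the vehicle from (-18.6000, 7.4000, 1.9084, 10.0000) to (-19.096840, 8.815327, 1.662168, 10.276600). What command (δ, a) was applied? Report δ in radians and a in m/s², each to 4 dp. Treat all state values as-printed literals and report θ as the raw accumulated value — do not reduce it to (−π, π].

δ = -0.4172, a = 1.8440

a = (v'−v)/dt = (0.276600)/0.15 = 1.8440
Δθ = θ'−θ = -0.246232;  (v·dt/L) = 10.0000·0.15/2.7 = 0.555556
tan δ = Δθ·L/(v·dt) = -0.443218  →  δ = -0.4172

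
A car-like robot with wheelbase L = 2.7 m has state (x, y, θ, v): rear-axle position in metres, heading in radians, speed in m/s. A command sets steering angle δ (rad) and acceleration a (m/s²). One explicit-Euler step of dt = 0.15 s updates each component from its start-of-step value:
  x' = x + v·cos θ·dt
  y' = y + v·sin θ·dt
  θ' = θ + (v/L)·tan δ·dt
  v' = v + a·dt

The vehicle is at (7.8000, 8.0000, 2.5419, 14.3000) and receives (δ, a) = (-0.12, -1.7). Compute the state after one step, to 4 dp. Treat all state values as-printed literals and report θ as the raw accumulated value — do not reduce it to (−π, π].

(6.0293, 9.2106, 2.4461, 14.0450)

x' = 7.8000 + 14.3000·cos(2.5419)·0.15 = 6.0293
y' = 8.0000 + 14.3000·sin(2.5419)·0.15 = 9.2106
θ' = 2.5419 + (14.3000/2.7)·tan(-0.12)·0.15 = 2.4461
v' = 14.3000 − 1.7000·0.15 = 14.0450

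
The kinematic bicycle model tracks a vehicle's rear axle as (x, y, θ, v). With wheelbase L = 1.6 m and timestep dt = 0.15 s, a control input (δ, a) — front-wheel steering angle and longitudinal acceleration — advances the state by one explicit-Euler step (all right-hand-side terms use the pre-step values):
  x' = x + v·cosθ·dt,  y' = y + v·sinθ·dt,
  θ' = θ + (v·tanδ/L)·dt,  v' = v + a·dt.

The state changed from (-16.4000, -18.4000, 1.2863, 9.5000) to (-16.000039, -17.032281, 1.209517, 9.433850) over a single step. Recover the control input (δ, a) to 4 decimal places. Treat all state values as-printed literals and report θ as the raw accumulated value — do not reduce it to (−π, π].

δ = -0.0860, a = -0.4410

a = (v'−v)/dt = (-0.066150)/0.15 = -0.4410
Δθ = θ'−θ = -0.076783;  (v·dt/L) = 9.5000·0.15/1.6 = 0.890625
tan δ = Δθ·L/(v·dt) = -0.086212  →  δ = -0.0860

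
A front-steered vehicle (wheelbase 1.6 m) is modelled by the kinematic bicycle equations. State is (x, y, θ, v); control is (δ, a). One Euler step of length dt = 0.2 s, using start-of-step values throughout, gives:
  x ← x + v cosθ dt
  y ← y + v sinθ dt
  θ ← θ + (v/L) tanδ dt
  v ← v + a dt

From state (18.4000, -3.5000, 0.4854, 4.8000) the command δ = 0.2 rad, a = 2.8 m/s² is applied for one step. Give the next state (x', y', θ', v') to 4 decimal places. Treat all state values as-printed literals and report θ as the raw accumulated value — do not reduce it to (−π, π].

x' = 18.4000 + 4.8000·cos(0.4854)·0.2 = 19.2491
y' = -3.5000 + 4.8000·sin(0.4854)·0.2 = -3.0521
θ' = 0.4854 + (4.8000/1.6)·tan(0.2)·0.2 = 0.6070
v' = 4.8000 + 2.8000·0.2 = 5.3600

(19.2491, -3.0521, 0.6070, 5.3600)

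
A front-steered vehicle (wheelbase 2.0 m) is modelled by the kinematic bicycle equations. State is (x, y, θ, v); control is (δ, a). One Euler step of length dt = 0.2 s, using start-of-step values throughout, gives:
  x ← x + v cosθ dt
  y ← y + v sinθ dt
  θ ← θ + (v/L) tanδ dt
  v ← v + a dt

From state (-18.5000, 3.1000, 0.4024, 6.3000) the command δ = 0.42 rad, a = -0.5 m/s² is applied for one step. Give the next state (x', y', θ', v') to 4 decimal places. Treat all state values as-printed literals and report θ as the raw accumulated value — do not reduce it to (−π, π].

x' = -18.5000 + 6.3000·cos(0.4024)·0.2 = -17.3406
y' = 3.1000 + 6.3000·sin(0.4024)·0.2 = 3.5935
θ' = 0.4024 + (6.3000/2.0)·tan(0.42)·0.2 = 0.6837
v' = 6.3000 − 0.5000·0.2 = 6.2000

(-17.3406, 3.5935, 0.6837, 6.2000)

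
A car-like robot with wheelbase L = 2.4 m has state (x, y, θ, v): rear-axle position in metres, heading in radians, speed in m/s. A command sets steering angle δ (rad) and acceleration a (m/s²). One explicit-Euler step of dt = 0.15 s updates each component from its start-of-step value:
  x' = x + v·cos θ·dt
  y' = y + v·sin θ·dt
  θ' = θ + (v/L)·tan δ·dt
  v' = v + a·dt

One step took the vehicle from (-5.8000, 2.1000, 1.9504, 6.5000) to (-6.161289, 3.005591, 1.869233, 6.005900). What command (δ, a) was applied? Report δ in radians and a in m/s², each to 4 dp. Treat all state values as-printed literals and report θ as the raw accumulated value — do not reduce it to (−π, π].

a = (v'−v)/dt = (-0.494100)/0.15 = -3.2940
Δθ = θ'−θ = -0.081167;  (v·dt/L) = 6.5000·0.15/2.4 = 0.406250
tan δ = Δθ·L/(v·dt) = -0.199796  →  δ = -0.1972

δ = -0.1972, a = -3.2940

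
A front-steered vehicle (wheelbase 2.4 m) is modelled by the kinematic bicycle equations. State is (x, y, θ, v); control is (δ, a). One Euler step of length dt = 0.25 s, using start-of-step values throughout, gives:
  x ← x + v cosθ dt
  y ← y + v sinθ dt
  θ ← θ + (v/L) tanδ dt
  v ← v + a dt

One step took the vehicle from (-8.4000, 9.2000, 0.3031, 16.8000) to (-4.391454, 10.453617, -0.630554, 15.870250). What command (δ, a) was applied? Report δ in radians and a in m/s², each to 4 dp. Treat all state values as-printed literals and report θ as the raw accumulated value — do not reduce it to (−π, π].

a = (v'−v)/dt = (-0.929750)/0.25 = -3.7190
Δθ = θ'−θ = -0.933654;  (v·dt/L) = 16.8000·0.25/2.4 = 1.750000
tan δ = Δθ·L/(v·dt) = -0.533517  →  δ = -0.4901

δ = -0.4901, a = -3.7190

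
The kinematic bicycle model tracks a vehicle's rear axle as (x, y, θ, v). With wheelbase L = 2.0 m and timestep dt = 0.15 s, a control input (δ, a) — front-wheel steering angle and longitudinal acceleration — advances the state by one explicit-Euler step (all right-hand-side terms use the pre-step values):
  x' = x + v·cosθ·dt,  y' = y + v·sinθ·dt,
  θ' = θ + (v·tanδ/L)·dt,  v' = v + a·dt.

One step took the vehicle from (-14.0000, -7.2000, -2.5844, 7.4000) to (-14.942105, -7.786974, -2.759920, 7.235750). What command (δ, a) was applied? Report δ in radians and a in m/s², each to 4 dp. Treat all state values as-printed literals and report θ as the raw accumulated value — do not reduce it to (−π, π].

a = (v'−v)/dt = (-0.164250)/0.15 = -1.0950
Δθ = θ'−θ = -0.175520;  (v·dt/L) = 7.4000·0.15/2.0 = 0.555000
tan δ = Δθ·L/(v·dt) = -0.316252  →  δ = -0.3063

δ = -0.3063, a = -1.0950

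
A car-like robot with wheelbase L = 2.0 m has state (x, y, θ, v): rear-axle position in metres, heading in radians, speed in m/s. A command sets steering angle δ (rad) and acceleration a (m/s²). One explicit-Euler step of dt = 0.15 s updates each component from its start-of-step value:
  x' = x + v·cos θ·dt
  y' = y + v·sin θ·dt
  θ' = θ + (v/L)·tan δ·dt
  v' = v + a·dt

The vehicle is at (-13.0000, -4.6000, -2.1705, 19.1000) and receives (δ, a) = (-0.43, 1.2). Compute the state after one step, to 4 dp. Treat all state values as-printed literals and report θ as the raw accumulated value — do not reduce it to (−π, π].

(-14.6170, -6.9651, -2.8275, 19.2800)

x' = -13.0000 + 19.1000·cos(-2.1705)·0.15 = -14.6170
y' = -4.6000 + 19.1000·sin(-2.1705)·0.15 = -6.9651
θ' = -2.1705 + (19.1000/2.0)·tan(-0.43)·0.15 = -2.8275
v' = 19.1000 + 1.2000·0.15 = 19.2800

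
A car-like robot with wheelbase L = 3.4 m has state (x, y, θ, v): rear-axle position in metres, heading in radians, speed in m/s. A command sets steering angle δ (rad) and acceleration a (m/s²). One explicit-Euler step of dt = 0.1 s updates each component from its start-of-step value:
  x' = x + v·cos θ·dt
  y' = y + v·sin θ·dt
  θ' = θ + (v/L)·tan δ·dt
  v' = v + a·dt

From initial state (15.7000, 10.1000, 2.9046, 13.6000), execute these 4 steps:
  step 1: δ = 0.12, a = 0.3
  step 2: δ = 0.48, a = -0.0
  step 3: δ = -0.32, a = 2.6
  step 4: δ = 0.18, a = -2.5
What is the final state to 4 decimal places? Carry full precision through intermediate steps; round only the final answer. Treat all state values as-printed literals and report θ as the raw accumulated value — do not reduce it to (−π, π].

after step 1 (δ=0.12, a=0.3): (14.378014, 10.419301, 2.952832, 13.630000)
after step 2 (δ=0.48, a=-0.0): (13.039224, 10.675057, 3.161535, 13.630000)
after step 3 (δ=-0.32, a=2.6): (11.676495, 10.647877, 3.028687, 13.890000)
after step 4 (δ=0.18, a=-2.5): (10.296339, 10.804370, 3.103027, 13.640000)

(10.2963, 10.8044, 3.1030, 13.6400)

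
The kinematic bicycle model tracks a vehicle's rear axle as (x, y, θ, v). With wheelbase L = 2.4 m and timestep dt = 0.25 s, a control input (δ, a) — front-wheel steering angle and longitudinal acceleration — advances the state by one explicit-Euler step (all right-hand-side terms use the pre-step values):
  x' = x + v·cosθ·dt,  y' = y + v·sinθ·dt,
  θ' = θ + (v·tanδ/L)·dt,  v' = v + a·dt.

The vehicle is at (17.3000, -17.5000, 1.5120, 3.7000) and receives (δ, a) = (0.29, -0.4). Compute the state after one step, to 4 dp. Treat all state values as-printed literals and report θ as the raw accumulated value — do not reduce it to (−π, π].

x' = 17.3000 + 3.7000·cos(1.5120)·0.25 = 17.3544
y' = -17.5000 + 3.7000·sin(1.5120)·0.25 = -16.5766
θ' = 1.5120 + (3.7000/2.4)·tan(0.29)·0.25 = 1.6270
v' = 3.7000 − 0.4000·0.25 = 3.6000

(17.3544, -16.5766, 1.6270, 3.6000)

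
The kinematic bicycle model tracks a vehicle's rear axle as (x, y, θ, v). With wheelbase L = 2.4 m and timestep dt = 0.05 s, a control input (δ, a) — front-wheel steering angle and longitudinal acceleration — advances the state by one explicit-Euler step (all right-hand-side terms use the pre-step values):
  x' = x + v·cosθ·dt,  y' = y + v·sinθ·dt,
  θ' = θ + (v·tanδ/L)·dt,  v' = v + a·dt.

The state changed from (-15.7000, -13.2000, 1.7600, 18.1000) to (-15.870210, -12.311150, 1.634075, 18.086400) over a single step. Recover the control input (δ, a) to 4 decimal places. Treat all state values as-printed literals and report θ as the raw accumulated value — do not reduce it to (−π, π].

δ = -0.3223, a = -0.2720

a = (v'−v)/dt = (-0.013600)/0.05 = -0.2720
Δθ = θ'−θ = -0.125925;  (v·dt/L) = 18.1000·0.05/2.4 = 0.377083
tan δ = Δθ·L/(v·dt) = -0.333945  →  δ = -0.3223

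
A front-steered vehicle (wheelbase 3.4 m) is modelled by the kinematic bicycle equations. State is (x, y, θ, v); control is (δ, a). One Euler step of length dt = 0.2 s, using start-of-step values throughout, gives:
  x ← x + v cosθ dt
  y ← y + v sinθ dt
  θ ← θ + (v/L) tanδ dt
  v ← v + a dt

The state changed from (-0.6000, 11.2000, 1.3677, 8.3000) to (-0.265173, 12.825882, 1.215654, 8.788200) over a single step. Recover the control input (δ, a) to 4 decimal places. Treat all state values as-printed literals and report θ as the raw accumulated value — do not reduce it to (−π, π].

δ = -0.3019, a = 2.4410

a = (v'−v)/dt = (0.488200)/0.2 = 2.4410
Δθ = θ'−θ = -0.152046;  (v·dt/L) = 8.3000·0.2/3.4 = 0.488235
tan δ = Δθ·L/(v·dt) = -0.311420  →  δ = -0.3019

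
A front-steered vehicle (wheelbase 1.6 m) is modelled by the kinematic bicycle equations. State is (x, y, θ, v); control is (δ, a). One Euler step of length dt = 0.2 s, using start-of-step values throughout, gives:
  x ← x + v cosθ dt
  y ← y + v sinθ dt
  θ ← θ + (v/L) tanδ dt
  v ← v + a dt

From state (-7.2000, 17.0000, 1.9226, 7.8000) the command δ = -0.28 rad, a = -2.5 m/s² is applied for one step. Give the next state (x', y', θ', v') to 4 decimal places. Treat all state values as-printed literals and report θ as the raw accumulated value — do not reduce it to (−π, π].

x' = -7.2000 + 7.8000·cos(1.9226)·0.2 = -7.7376
y' = 17.0000 + 7.8000·sin(1.9226)·0.2 = 18.4645
θ' = 1.9226 + (7.8000/1.6)·tan(-0.28)·0.2 = 1.6422
v' = 7.8000 − 2.5000·0.2 = 7.3000

(-7.7376, 18.4645, 1.6422, 7.3000)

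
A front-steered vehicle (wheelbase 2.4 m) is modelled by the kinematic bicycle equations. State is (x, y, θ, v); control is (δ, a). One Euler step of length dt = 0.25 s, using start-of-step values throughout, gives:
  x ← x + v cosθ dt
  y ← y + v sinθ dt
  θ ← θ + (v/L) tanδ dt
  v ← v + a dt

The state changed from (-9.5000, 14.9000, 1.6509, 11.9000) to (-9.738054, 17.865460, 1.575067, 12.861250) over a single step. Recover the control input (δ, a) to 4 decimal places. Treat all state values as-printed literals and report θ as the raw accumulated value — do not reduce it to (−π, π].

a = (v'−v)/dt = (0.961250)/0.25 = 3.8450
Δθ = θ'−θ = -0.075833;  (v·dt/L) = 11.9000·0.25/2.4 = 1.239583
tan δ = Δθ·L/(v·dt) = -0.061176  →  δ = -0.0611

δ = -0.0611, a = 3.8450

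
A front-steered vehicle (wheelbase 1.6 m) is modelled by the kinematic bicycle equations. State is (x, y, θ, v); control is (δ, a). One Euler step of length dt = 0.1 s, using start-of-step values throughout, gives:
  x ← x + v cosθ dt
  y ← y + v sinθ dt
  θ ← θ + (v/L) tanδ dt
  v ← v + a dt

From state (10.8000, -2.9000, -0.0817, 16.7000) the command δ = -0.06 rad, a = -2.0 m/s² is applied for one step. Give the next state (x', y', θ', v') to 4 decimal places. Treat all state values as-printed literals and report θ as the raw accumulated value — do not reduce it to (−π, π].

(12.4644, -3.0363, -0.1444, 16.5000)

x' = 10.8000 + 16.7000·cos(-0.0817)·0.1 = 12.4644
y' = -2.9000 + 16.7000·sin(-0.0817)·0.1 = -3.0363
θ' = -0.0817 + (16.7000/1.6)·tan(-0.06)·0.1 = -0.1444
v' = 16.7000 − 2.0000·0.1 = 16.5000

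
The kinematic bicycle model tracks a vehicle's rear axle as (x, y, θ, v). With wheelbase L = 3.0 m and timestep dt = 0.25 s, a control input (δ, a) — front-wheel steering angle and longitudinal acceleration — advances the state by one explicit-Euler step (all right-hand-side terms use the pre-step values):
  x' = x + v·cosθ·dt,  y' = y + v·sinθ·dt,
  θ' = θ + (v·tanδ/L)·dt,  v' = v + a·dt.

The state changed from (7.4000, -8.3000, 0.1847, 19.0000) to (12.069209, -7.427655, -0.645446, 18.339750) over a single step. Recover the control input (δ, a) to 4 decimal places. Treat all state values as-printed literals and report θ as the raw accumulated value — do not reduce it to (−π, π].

δ = -0.4829, a = -2.6410

a = (v'−v)/dt = (-0.660250)/0.25 = -2.6410
Δθ = θ'−θ = -0.830146;  (v·dt/L) = 19.0000·0.25/3.0 = 1.583333
tan δ = Δθ·L/(v·dt) = -0.524303  →  δ = -0.4829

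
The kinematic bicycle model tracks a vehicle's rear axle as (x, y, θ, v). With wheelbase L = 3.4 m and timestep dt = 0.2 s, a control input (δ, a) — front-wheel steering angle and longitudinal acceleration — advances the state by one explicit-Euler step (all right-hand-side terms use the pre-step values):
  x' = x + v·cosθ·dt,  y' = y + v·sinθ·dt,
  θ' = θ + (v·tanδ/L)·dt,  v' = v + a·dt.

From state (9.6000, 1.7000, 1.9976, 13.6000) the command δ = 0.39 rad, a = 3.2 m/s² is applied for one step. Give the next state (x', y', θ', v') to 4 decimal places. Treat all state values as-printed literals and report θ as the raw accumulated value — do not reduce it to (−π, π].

x' = 9.6000 + 13.6000·cos(1.9976)·0.2 = 8.4740
y' = 1.7000 + 13.6000·sin(1.9976)·0.2 = 4.1760
θ' = 1.9976 + (13.6000/3.4)·tan(0.39)·0.2 = 2.3264
v' = 13.6000 + 3.2000·0.2 = 14.2400

(8.4740, 4.1760, 2.3264, 14.2400)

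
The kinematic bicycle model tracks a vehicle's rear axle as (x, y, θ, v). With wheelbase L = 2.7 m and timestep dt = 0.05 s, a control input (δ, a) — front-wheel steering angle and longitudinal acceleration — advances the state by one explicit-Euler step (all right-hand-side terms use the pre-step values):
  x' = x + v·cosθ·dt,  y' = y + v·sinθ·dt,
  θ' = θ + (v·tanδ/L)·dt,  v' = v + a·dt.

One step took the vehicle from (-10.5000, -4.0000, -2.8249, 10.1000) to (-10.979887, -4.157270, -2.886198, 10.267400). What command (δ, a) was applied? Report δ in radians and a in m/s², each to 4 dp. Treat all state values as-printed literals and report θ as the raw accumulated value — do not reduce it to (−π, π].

δ = -0.3167, a = 3.3480

a = (v'−v)/dt = (0.167400)/0.05 = 3.3480
Δθ = θ'−θ = -0.061298;  (v·dt/L) = 10.1000·0.05/2.7 = 0.187037
tan δ = Δθ·L/(v·dt) = -0.327732  →  δ = -0.3167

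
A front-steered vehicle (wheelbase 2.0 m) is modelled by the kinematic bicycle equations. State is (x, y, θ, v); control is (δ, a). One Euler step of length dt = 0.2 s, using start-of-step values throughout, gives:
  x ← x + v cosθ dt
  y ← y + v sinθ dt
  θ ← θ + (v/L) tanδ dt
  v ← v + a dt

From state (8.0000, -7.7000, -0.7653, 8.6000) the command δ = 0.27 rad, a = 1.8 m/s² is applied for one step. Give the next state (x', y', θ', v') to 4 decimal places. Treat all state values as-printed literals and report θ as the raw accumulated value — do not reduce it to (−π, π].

(9.2404, -8.8915, -0.5273, 8.9600)

x' = 8.0000 + 8.6000·cos(-0.7653)·0.2 = 9.2404
y' = -7.7000 + 8.6000·sin(-0.7653)·0.2 = -8.8915
θ' = -0.7653 + (8.6000/2.0)·tan(0.27)·0.2 = -0.5273
v' = 8.6000 + 1.8000·0.2 = 8.9600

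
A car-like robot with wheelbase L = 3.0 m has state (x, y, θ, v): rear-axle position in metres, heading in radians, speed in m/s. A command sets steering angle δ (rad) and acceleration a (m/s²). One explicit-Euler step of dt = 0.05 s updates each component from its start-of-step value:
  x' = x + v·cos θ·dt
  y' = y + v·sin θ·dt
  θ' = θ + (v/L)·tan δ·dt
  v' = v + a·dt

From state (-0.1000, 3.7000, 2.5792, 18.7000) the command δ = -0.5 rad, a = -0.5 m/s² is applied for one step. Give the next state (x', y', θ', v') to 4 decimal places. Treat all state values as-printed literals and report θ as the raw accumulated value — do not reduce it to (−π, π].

(-0.8910, 4.1986, 2.4089, 18.6750)

x' = -0.1000 + 18.7000·cos(2.5792)·0.05 = -0.8910
y' = 3.7000 + 18.7000·sin(2.5792)·0.05 = 4.1986
θ' = 2.5792 + (18.7000/3.0)·tan(-0.5)·0.05 = 2.4089
v' = 18.7000 − 0.5000·0.05 = 18.6750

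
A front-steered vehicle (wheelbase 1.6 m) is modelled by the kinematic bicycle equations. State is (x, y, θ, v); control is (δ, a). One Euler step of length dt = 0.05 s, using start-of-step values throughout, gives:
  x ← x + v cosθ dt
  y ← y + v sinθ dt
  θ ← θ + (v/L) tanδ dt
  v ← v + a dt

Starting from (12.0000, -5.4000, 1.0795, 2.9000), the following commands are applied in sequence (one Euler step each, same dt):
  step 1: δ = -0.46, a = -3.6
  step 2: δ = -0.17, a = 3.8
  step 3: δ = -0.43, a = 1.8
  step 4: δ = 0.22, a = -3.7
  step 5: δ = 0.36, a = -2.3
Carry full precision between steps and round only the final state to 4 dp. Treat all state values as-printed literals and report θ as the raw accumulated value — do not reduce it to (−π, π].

after step 1 (δ=-0.46, a=-3.6): (12.068407, -5.272150, 1.034600, 2.720000)
after step 2 (δ=-0.17, a=3.8): (12.137885, -5.155237, 1.020009, 2.910000)
after step 3 (δ=-0.43, a=1.8): (12.214033, -5.031254, 0.978303, 3.000000)
after step 4 (δ=0.22, a=-3.7): (12.297798, -4.906822, 0.999268, 2.815000)
after step 5 (δ=0.36, a=-2.3): (12.373932, -4.788440, 1.032379, 2.700000)

(12.3739, -4.7884, 1.0324, 2.7000)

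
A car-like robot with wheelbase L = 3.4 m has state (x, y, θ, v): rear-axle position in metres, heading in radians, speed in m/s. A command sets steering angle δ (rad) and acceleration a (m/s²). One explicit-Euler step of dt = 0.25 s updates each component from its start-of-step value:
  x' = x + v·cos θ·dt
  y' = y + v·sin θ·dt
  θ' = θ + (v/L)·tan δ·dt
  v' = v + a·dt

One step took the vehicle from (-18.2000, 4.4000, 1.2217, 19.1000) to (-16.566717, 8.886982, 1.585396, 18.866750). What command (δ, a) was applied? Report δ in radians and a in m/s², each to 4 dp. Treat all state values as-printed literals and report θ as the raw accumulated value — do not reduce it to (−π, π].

δ = 0.2534, a = -0.9330

a = (v'−v)/dt = (-0.233250)/0.25 = -0.9330
Δθ = θ'−θ = 0.363696;  (v·dt/L) = 19.1000·0.25/3.4 = 1.404412
tan δ = Δθ·L/(v·dt) = 0.258967  →  δ = 0.2534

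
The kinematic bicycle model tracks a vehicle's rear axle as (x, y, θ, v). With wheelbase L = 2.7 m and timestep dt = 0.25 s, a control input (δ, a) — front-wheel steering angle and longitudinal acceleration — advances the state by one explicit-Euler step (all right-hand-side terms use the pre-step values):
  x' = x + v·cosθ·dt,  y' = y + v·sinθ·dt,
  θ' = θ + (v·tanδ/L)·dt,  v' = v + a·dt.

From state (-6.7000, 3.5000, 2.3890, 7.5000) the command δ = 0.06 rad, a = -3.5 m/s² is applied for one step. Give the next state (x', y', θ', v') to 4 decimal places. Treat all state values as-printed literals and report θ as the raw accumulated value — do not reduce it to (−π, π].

x' = -6.7000 + 7.5000·cos(2.3890)·0.25 = -8.0686
y' = 3.5000 + 7.5000·sin(2.3890)·0.25 = 4.7816
θ' = 2.3890 + (7.5000/2.7)·tan(0.06)·0.25 = 2.4307
v' = 7.5000 − 3.5000·0.25 = 6.6250

(-8.0686, 4.7816, 2.4307, 6.6250)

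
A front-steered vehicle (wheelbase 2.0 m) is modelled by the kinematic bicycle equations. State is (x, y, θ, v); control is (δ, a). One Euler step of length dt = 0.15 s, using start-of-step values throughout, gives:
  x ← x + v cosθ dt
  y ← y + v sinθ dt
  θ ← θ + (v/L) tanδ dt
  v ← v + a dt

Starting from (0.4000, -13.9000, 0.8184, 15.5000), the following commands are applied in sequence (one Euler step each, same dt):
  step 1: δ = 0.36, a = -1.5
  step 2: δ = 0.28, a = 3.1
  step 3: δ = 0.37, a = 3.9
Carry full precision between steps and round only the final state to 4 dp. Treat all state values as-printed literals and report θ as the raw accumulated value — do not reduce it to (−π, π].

after step 1 (δ=0.36, a=-1.5): (1.988882, -12.202626, 1.255968, 15.275000)
after step 2 (δ=0.28, a=3.1): (2.698374, -10.023992, 1.585398, 15.740000)
after step 3 (δ=0.37, a=3.9): (2.663902, -7.663243, 2.043270, 16.325000)

(2.6639, -7.6632, 2.0433, 16.3250)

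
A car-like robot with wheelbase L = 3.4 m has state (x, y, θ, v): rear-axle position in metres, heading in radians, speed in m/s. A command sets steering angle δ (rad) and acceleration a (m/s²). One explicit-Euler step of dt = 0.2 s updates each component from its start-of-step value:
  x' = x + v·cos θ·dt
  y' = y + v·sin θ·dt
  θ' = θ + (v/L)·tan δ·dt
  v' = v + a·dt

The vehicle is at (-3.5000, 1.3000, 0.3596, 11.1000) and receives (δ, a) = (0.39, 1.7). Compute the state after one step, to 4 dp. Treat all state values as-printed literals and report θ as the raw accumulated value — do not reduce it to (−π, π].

x' = -3.5000 + 11.1000·cos(0.3596)·0.2 = -1.4220
y' = 1.3000 + 11.1000·sin(0.3596)·0.2 = 2.0812
θ' = 0.3596 + (11.1000/3.4)·tan(0.39)·0.2 = 0.6280
v' = 11.1000 + 1.7000·0.2 = 11.4400

(-1.4220, 2.0812, 0.6280, 11.4400)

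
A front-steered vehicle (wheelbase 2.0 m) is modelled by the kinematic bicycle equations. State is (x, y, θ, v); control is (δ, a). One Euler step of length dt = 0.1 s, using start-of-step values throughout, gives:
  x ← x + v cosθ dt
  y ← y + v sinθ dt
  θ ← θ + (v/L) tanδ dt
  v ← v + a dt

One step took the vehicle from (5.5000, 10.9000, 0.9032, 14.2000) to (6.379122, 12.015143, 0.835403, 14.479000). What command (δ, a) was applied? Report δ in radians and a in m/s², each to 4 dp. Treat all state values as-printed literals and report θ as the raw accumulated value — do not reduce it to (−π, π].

δ = -0.0952, a = 2.7900

a = (v'−v)/dt = (0.279000)/0.1 = 2.7900
Δθ = θ'−θ = -0.067797;  (v·dt/L) = 14.2000·0.1/2.0 = 0.710000
tan δ = Δθ·L/(v·dt) = -0.095489  →  δ = -0.0952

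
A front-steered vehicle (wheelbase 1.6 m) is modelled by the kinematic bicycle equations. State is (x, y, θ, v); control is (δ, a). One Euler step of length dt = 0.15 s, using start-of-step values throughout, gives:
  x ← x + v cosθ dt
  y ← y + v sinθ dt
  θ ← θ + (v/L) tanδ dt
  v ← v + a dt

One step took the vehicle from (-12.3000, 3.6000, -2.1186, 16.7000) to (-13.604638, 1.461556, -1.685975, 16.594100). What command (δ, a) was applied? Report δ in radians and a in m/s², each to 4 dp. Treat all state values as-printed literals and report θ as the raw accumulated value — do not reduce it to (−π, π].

a = (v'−v)/dt = (-0.105900)/0.15 = -0.7060
Δθ = θ'−θ = 0.432625;  (v·dt/L) = 16.7000·0.15/1.6 = 1.565625
tan δ = Δθ·L/(v·dt) = 0.276327  →  δ = 0.2696

δ = 0.2696, a = -0.7060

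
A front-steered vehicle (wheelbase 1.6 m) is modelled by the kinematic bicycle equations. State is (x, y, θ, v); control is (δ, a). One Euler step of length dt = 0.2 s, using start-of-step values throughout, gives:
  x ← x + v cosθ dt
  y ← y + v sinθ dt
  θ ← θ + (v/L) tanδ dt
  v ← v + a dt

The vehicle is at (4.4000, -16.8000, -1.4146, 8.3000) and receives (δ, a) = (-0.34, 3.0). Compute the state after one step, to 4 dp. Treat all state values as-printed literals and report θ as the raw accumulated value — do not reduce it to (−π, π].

(4.6582, -18.4398, -1.7816, 8.9000)

x' = 4.4000 + 8.3000·cos(-1.4146)·0.2 = 4.6582
y' = -16.8000 + 8.3000·sin(-1.4146)·0.2 = -18.4398
θ' = -1.4146 + (8.3000/1.6)·tan(-0.34)·0.2 = -1.7816
v' = 8.3000 + 3.0000·0.2 = 8.9000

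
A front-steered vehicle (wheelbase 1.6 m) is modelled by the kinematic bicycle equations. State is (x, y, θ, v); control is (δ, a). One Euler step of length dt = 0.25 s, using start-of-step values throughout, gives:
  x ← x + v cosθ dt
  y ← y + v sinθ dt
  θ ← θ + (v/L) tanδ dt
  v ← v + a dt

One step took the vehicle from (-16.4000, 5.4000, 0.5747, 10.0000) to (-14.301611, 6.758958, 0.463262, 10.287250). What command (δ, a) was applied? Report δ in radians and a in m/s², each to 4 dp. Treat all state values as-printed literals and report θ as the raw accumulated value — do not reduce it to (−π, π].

δ = -0.0712, a = 1.1490

a = (v'−v)/dt = (0.287250)/0.25 = 1.1490
Δθ = θ'−θ = -0.111438;  (v·dt/L) = 10.0000·0.25/1.6 = 1.562500
tan δ = Δθ·L/(v·dt) = -0.071320  →  δ = -0.0712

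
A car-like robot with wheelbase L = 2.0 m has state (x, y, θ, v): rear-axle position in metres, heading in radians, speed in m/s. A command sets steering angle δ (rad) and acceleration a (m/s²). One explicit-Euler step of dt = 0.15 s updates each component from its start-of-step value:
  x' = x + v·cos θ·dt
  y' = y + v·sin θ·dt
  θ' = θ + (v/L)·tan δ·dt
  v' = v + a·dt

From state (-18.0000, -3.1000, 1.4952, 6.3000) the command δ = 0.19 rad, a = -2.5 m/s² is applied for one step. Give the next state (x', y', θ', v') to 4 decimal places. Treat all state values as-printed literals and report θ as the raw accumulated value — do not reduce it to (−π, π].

(-17.9286, -2.1577, 1.5861, 5.9250)

x' = -18.0000 + 6.3000·cos(1.4952)·0.15 = -17.9286
y' = -3.1000 + 6.3000·sin(1.4952)·0.15 = -2.1577
θ' = 1.4952 + (6.3000/2.0)·tan(0.19)·0.15 = 1.5861
v' = 6.3000 − 2.5000·0.15 = 5.9250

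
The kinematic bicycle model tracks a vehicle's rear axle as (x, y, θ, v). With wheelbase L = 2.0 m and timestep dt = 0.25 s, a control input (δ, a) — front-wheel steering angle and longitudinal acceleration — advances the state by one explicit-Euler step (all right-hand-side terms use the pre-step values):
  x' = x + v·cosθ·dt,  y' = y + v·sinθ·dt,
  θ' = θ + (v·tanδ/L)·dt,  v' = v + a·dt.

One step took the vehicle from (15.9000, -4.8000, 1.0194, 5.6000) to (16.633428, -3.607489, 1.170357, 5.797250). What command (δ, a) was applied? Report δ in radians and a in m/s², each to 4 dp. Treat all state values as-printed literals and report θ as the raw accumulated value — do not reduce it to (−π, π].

δ = 0.2124, a = 0.7890

a = (v'−v)/dt = (0.197250)/0.25 = 0.7890
Δθ = θ'−θ = 0.150957;  (v·dt/L) = 5.6000·0.25/2.0 = 0.700000
tan δ = Δθ·L/(v·dt) = 0.215653  →  δ = 0.2124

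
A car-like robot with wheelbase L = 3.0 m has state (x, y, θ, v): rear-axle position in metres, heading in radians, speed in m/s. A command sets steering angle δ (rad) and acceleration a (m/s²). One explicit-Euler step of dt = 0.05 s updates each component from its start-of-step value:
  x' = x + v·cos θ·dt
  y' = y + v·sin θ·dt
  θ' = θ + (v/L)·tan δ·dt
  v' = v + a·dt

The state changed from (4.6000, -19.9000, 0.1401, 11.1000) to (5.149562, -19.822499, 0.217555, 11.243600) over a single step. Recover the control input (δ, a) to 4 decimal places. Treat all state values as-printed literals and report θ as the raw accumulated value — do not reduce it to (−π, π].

a = (v'−v)/dt = (0.143600)/0.05 = 2.8720
Δθ = θ'−θ = 0.077455;  (v·dt/L) = 11.1000·0.05/3.0 = 0.185000
tan δ = Δθ·L/(v·dt) = 0.418676  →  δ = 0.3965

δ = 0.3965, a = 2.8720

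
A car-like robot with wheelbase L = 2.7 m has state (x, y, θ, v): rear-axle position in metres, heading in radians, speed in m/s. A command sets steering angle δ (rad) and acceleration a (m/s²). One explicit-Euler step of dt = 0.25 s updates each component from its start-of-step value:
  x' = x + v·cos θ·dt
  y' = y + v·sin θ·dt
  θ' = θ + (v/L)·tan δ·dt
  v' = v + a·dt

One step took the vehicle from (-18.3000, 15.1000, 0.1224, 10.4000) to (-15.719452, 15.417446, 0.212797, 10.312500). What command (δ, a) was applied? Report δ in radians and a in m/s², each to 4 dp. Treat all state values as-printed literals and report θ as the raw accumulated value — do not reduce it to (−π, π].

δ = 0.0936, a = -0.3500

a = (v'−v)/dt = (-0.087500)/0.25 = -0.3500
Δθ = θ'−θ = 0.090397;  (v·dt/L) = 10.4000·0.25/2.7 = 0.962963
tan δ = Δθ·L/(v·dt) = 0.093874  →  δ = 0.0936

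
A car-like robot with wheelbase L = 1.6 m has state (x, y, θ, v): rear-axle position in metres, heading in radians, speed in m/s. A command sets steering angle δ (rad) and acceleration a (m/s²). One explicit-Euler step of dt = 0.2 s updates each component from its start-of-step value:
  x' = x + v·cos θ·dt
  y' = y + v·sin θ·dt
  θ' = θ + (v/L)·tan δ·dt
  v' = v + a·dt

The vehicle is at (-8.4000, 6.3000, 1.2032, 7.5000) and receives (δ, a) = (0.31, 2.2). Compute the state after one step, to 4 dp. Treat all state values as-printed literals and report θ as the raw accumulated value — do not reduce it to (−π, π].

(-7.8609, 7.6998, 1.5035, 7.9400)

x' = -8.4000 + 7.5000·cos(1.2032)·0.2 = -7.8609
y' = 6.3000 + 7.5000·sin(1.2032)·0.2 = 7.6998
θ' = 1.2032 + (7.5000/1.6)·tan(0.31)·0.2 = 1.5035
v' = 7.5000 + 2.2000·0.2 = 7.9400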